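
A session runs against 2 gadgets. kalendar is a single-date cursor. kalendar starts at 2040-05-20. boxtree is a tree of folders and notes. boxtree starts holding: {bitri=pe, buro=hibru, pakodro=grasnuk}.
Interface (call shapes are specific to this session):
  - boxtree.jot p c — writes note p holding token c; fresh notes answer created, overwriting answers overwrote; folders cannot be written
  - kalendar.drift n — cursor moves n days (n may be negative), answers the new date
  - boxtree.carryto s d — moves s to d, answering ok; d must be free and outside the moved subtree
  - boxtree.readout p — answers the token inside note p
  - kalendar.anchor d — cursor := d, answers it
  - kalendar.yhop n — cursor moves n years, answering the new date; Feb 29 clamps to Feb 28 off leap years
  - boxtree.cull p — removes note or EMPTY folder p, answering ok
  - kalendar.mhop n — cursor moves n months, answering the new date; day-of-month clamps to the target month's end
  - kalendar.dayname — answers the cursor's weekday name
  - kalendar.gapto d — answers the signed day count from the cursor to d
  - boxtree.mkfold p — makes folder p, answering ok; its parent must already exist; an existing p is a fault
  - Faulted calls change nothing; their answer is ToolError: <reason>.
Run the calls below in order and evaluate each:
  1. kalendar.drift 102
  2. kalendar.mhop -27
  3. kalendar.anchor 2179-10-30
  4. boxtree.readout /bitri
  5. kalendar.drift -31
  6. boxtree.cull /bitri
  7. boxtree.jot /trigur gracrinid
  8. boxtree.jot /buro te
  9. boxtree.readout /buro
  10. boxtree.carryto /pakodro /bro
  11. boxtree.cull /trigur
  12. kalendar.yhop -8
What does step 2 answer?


Answer: 2038-05-30

Derivation:
-- 1. kalendar.drift(n→102) : 2040-08-30
-- 2. kalendar.mhop(n→-27) : 2038-05-30
-- 3. kalendar.anchor(d→2179-10-30) : 2179-10-30
-- 4. boxtree.readout(p→/bitri) : pe
-- 5. kalendar.drift(n→-31) : 2179-09-29
-- 6. boxtree.cull(p→/bitri) : ok
-- 7. boxtree.jot(p→/trigur, c→gracrinid) : created
-- 8. boxtree.jot(p→/buro, c→te) : overwrote
-- 9. boxtree.readout(p→/buro) : te
-- 10. boxtree.carryto(s→/pakodro, d→/bro) : ok
-- 11. boxtree.cull(p→/trigur) : ok
-- 12. kalendar.yhop(n→-8) : 2171-09-29


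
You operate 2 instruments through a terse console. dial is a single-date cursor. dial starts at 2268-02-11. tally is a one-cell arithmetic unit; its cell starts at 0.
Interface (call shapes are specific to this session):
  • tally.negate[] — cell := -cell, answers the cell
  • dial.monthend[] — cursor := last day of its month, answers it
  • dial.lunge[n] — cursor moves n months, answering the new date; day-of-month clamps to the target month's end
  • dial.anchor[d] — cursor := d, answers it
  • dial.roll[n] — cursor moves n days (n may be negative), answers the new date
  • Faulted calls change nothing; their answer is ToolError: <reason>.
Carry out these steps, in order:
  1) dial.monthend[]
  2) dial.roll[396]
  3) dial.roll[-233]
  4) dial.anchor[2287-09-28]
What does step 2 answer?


Answer: 2269-03-31

Derivation:
Act: dial.monthend[]
Obs: 2268-02-29
Act: dial.roll[n=396]
Obs: 2269-03-31
Act: dial.roll[n=-233]
Obs: 2268-08-10
Act: dial.anchor[d=2287-09-28]
Obs: 2287-09-28


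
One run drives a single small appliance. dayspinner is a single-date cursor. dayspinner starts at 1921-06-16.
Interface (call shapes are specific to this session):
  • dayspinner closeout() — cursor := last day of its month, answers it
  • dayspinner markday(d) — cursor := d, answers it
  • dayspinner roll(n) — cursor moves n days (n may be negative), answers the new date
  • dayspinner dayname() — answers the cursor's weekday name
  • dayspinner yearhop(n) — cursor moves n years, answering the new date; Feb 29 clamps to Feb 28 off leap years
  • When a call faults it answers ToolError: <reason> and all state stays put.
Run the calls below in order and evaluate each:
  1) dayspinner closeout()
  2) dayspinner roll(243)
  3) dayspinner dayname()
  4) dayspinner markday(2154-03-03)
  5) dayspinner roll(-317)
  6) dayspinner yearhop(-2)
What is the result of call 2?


Step: dayspinner closeout[]
Result: 1921-06-30
Step: dayspinner roll[n: 243]
Result: 1922-02-28
Step: dayspinner dayname[]
Result: Tuesday
Step: dayspinner markday[d: 2154-03-03]
Result: 2154-03-03
Step: dayspinner roll[n: -317]
Result: 2153-04-20
Step: dayspinner yearhop[n: -2]
Result: 2151-04-20

Answer: 1922-02-28


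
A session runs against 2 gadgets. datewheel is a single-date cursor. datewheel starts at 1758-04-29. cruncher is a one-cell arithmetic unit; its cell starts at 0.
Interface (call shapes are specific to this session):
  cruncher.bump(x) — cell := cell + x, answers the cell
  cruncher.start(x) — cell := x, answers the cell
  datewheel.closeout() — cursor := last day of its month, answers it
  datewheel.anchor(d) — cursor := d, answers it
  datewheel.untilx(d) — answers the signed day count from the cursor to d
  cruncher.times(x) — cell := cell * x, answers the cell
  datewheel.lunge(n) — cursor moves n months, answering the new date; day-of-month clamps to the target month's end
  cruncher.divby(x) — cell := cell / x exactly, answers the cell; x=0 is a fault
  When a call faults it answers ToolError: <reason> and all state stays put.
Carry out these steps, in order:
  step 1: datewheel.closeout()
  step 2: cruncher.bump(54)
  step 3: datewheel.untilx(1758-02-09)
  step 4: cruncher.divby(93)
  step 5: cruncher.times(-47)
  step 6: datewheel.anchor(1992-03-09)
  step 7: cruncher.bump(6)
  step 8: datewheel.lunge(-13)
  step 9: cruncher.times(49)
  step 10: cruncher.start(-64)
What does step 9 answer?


Answer: -32340/31

Derivation:
·→ closeout()
·← 1758-04-30
·→ bump(x='54')
·← 54
·→ untilx(d='1758-02-09')
·← -80
·→ divby(x='93')
·← 18/31
·→ times(x='-47')
·← -846/31
·→ anchor(d='1992-03-09')
·← 1992-03-09
·→ bump(x='6')
·← -660/31
·→ lunge(n='-13')
·← 1991-02-09
·→ times(x='49')
·← -32340/31
·→ start(x='-64')
·← -64


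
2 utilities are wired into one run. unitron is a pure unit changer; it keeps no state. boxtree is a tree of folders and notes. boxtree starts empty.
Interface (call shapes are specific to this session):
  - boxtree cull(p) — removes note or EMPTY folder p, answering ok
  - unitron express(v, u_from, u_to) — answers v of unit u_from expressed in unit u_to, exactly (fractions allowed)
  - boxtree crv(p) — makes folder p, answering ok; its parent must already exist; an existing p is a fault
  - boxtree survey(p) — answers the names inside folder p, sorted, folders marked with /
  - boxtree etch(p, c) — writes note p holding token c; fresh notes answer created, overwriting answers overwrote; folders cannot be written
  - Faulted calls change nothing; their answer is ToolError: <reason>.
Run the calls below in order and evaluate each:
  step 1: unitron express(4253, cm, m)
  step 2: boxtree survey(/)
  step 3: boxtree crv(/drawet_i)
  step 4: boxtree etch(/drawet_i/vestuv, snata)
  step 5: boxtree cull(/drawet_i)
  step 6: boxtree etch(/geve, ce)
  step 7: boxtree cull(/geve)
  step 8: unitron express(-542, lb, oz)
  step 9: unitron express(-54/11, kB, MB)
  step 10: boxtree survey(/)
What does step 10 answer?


Answer: [drawet_i/]

Derivation:
% unitron express v: 4253 u_from: cm u_to: m
[out] 4253/100
% boxtree survey p: /
[out] []
% boxtree crv p: /drawet_i
[out] ok
% boxtree etch p: /drawet_i/vestuv c: snata
[out] created
% boxtree cull p: /drawet_i
[out] ToolError: not empty
% boxtree etch p: /geve c: ce
[out] created
% boxtree cull p: /geve
[out] ok
% unitron express v: -542 u_from: lb u_to: oz
[out] -8672
% unitron express v: -54/11 u_from: kB u_to: MB
[out] -27/5500
% boxtree survey p: /
[out] [drawet_i/]


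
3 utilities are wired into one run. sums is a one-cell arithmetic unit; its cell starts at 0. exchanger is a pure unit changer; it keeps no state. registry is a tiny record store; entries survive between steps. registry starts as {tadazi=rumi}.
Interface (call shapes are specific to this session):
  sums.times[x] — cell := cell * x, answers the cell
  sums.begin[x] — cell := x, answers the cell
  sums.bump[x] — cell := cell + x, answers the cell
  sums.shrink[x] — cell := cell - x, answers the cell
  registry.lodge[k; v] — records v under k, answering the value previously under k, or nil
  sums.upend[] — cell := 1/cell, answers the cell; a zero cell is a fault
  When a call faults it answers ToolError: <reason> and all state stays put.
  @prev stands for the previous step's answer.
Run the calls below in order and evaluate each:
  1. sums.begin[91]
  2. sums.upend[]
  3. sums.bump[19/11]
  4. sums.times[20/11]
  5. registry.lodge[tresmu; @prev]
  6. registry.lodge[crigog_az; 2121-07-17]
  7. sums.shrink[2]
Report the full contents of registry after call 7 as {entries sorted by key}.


I try sums.begin passing x='91': 91.
I run sums.upend(), — result: 1/91.
Then sums.bump passing x='19/11', yielding 1740/1001.
Now I run sums.times passing x='20/11', and observe 34800/11011.
Then registry.lodge passing k='tresmu', v='@prev', → nil.
Now I run registry.lodge passing k='crigog_az', v='2121-07-17', which returns nil.
I run sums.shrink passing x='2', which returns 12778/11011.

Answer: {crigog_az=2121-07-17, tadazi=rumi, tresmu=34800/11011}


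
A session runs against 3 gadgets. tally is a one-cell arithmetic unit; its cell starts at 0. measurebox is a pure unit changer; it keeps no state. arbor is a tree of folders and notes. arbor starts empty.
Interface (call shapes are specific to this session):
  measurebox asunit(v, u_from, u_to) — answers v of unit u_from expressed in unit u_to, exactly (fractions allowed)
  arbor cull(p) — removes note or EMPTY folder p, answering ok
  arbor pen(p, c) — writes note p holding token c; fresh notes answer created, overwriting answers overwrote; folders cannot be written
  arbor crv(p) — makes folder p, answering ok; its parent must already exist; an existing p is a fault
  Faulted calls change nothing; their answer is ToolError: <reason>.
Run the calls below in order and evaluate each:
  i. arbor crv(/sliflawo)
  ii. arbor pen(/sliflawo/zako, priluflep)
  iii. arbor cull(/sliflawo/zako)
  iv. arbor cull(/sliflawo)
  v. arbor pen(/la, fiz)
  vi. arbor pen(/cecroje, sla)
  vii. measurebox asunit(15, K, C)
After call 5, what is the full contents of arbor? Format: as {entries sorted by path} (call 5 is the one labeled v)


>>> arbor crv p: /sliflawo
[out] ok
>>> arbor pen p: /sliflawo/zako c: priluflep
[out] created
>>> arbor cull p: /sliflawo/zako
[out] ok
>>> arbor cull p: /sliflawo
[out] ok
>>> arbor pen p: /la c: fiz
[out] created
>>> arbor pen p: /cecroje c: sla
[out] created
>>> measurebox asunit v: 15 u_from: K u_to: C
[out] -5163/20

Answer: {la=fiz}


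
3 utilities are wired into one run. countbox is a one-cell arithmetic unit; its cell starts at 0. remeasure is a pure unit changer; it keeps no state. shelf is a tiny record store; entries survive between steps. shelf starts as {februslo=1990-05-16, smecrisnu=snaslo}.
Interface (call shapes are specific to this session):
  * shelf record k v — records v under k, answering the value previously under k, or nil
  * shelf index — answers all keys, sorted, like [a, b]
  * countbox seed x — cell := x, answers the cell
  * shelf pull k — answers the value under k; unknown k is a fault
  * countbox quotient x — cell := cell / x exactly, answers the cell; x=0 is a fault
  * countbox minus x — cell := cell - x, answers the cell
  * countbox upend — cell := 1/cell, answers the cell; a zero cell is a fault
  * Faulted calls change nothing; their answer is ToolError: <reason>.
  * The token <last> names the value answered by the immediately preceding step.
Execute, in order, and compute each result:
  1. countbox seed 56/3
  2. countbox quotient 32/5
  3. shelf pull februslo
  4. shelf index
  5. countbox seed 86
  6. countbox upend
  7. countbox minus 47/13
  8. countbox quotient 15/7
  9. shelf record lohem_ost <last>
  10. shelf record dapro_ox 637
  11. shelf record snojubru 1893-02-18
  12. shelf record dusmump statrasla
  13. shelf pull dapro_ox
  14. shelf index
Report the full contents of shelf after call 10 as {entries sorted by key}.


> countbox seed x='56/3'
[out] 56/3
> countbox quotient x='32/5'
[out] 35/12
> shelf pull k='februslo'
[out] 1990-05-16
> shelf index
[out] [februslo, smecrisnu]
> countbox seed x='86'
[out] 86
> countbox upend
[out] 1/86
> countbox minus x='47/13'
[out] -4029/1118
> countbox quotient x='15/7'
[out] -9401/5590
> shelf record k='lohem_ost' v='<last>'
[out] nil
> shelf record k='dapro_ox' v='637'
[out] nil
> shelf record k='snojubru' v='1893-02-18'
[out] nil
> shelf record k='dusmump' v='statrasla'
[out] nil
> shelf pull k='dapro_ox'
[out] 637
> shelf index
[out] [dapro_ox, dusmump, februslo, lohem_ost, smecrisnu, snojubru]

Answer: {dapro_ox=637, februslo=1990-05-16, lohem_ost=-9401/5590, smecrisnu=snaslo}


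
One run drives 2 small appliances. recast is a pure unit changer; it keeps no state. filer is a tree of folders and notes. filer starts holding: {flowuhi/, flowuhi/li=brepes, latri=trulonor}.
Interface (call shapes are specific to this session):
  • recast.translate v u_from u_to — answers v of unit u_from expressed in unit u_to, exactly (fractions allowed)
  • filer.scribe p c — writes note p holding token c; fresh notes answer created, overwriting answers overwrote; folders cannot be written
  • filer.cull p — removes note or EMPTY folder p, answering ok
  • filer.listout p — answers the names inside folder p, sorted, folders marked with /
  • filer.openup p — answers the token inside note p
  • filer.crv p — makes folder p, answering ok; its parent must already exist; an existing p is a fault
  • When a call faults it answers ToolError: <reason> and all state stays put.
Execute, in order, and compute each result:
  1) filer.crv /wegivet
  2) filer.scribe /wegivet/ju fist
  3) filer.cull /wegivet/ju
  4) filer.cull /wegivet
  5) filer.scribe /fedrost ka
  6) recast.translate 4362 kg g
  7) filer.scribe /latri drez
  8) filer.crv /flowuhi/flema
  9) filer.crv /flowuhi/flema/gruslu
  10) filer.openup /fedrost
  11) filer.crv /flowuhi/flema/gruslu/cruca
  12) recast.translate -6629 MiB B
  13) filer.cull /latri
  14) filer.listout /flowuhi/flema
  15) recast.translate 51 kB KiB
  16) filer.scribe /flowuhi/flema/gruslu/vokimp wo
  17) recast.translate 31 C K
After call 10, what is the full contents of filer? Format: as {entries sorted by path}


Answer: {fedrost=ka, flowuhi/, flowuhi/flema/, flowuhi/flema/gruslu/, flowuhi/li=brepes, latri=drez}

Derivation:
[in] crv p: /wegivet
:: ok
[in] scribe p: /wegivet/ju c: fist
:: created
[in] cull p: /wegivet/ju
:: ok
[in] cull p: /wegivet
:: ok
[in] scribe p: /fedrost c: ka
:: created
[in] translate v: 4362 u_from: kg u_to: g
:: 4362000
[in] scribe p: /latri c: drez
:: overwrote
[in] crv p: /flowuhi/flema
:: ok
[in] crv p: /flowuhi/flema/gruslu
:: ok
[in] openup p: /fedrost
:: ka
[in] crv p: /flowuhi/flema/gruslu/cruca
:: ok
[in] translate v: -6629 u_from: MiB u_to: B
:: -6951010304
[in] cull p: /latri
:: ok
[in] listout p: /flowuhi/flema
:: [gruslu/]
[in] translate v: 51 u_from: kB u_to: KiB
:: 6375/128
[in] scribe p: /flowuhi/flema/gruslu/vokimp c: wo
:: created
[in] translate v: 31 u_from: C u_to: K
:: 6083/20


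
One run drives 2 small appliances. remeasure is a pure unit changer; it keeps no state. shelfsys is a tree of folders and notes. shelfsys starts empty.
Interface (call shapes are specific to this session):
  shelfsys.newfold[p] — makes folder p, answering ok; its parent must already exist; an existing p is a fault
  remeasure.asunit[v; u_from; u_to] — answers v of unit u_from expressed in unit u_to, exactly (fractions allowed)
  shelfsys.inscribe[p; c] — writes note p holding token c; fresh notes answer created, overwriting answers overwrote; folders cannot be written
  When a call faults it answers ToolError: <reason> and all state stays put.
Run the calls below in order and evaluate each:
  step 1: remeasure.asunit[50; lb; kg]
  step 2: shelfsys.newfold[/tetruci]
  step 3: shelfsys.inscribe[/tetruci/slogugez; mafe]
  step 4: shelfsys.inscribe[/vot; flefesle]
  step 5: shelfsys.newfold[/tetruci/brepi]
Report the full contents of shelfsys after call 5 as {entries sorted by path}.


>> remeasure.asunit(v→50, u_from→lb, u_to→kg)
<< 45359237/2000000
>> shelfsys.newfold(p→/tetruci)
<< ok
>> shelfsys.inscribe(p→/tetruci/slogugez, c→mafe)
<< created
>> shelfsys.inscribe(p→/vot, c→flefesle)
<< created
>> shelfsys.newfold(p→/tetruci/brepi)
<< ok

Answer: {tetruci/, tetruci/brepi/, tetruci/slogugez=mafe, vot=flefesle}


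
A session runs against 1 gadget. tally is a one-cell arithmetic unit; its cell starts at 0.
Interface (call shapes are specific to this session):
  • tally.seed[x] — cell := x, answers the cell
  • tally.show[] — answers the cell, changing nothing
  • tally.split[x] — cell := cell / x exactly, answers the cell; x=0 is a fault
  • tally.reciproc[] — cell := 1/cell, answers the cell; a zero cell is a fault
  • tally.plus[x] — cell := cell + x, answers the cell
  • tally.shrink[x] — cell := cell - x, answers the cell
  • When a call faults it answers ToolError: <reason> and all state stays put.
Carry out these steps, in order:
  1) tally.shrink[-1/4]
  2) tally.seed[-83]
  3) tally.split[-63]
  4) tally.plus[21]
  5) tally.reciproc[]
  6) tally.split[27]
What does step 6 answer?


Answer: 7/4218

Derivation:
Step: tally.shrink[x=-1/4]
Result: 1/4
Step: tally.seed[x=-83]
Result: -83
Step: tally.split[x=-63]
Result: 83/63
Step: tally.plus[x=21]
Result: 1406/63
Step: tally.reciproc[]
Result: 63/1406
Step: tally.split[x=27]
Result: 7/4218


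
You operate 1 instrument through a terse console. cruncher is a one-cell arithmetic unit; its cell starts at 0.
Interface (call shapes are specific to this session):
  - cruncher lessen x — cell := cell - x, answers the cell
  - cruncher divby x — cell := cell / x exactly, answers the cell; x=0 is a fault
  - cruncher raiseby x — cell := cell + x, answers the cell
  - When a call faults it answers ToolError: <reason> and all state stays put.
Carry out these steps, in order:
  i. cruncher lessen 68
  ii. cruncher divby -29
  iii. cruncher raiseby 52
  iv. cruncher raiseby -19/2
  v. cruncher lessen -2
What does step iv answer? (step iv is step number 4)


% 1. cruncher lessen(x: 68) : -68
% 2. cruncher divby(x: -29) : 68/29
% 3. cruncher raiseby(x: 52) : 1576/29
% 4. cruncher raiseby(x: -19/2) : 2601/58
% 5. cruncher lessen(x: -2) : 2717/58

Answer: 2601/58


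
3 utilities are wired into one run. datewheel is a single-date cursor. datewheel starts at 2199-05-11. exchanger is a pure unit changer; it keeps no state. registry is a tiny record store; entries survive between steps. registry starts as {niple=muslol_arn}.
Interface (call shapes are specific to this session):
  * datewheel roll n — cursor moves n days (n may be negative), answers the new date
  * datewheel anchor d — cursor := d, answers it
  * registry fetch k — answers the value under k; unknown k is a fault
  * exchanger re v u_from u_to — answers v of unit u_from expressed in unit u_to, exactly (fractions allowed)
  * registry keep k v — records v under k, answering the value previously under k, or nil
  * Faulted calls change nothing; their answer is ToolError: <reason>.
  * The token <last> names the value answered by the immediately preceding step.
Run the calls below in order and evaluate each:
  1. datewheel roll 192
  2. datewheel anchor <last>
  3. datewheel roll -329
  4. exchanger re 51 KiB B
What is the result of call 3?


% datewheel roll(192) -> 2199-11-19
% datewheel anchor(<last>) -> 2199-11-19
% datewheel roll(-329) -> 2198-12-25
% exchanger re(51, KiB, B) -> 52224

Answer: 2198-12-25


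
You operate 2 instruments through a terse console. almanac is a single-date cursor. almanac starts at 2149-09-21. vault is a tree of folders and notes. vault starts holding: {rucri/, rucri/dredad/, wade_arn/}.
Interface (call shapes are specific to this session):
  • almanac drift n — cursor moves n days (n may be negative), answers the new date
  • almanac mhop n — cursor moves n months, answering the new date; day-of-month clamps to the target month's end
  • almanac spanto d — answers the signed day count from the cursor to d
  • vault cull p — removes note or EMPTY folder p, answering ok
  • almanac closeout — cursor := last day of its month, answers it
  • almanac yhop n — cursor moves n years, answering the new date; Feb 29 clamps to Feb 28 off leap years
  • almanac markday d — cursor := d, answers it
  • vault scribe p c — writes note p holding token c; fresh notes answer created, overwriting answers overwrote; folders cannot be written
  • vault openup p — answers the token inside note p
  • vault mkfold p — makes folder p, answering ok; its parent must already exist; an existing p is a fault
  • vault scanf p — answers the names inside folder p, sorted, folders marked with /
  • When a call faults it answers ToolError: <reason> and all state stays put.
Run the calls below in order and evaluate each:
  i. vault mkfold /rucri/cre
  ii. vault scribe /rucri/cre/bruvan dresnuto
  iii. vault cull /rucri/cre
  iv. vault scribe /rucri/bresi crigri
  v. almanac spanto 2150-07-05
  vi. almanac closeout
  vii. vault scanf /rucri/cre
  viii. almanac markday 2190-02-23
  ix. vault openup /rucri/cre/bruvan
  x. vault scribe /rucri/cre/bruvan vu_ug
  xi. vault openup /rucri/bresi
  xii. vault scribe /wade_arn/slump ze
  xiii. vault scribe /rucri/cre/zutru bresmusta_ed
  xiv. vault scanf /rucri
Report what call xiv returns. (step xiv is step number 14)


Answer: [bresi, cre/, dredad/]

Derivation:
Step: vault mkfold[p→/rucri/cre]
Result: ok
Step: vault scribe[p→/rucri/cre/bruvan; c→dresnuto]
Result: created
Step: vault cull[p→/rucri/cre]
Result: ToolError: not empty
Step: vault scribe[p→/rucri/bresi; c→crigri]
Result: created
Step: almanac spanto[d→2150-07-05]
Result: 287
Step: almanac closeout[]
Result: 2149-09-30
Step: vault scanf[p→/rucri/cre]
Result: [bruvan]
Step: almanac markday[d→2190-02-23]
Result: 2190-02-23
Step: vault openup[p→/rucri/cre/bruvan]
Result: dresnuto
Step: vault scribe[p→/rucri/cre/bruvan; c→vu_ug]
Result: overwrote
Step: vault openup[p→/rucri/bresi]
Result: crigri
Step: vault scribe[p→/wade_arn/slump; c→ze]
Result: created
Step: vault scribe[p→/rucri/cre/zutru; c→bresmusta_ed]
Result: created
Step: vault scanf[p→/rucri]
Result: [bresi, cre/, dredad/]


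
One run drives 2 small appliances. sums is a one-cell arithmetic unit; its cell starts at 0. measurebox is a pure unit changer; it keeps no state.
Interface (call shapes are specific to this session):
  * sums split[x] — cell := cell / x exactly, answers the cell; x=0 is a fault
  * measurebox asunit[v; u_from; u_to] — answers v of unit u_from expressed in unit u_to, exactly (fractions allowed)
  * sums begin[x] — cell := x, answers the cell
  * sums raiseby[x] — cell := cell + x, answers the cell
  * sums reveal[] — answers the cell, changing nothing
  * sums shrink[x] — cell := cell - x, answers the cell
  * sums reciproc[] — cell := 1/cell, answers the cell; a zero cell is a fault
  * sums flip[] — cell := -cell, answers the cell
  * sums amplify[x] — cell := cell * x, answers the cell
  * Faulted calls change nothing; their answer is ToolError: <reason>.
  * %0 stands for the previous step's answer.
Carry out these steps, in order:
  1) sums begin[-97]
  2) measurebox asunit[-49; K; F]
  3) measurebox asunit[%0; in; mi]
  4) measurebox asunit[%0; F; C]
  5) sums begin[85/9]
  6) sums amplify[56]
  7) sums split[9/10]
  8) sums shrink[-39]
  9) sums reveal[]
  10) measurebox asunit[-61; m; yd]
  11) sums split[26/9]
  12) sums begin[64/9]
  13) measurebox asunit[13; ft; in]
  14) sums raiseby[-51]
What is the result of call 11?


Answer: 50759/234

Derivation:
;; 1. sums begin(x='-97') ~> -97
;; 2. measurebox asunit(v='-49', u_from='K', u_to='F') ~> -54787/100
;; 3. measurebox asunit(v='%0', u_from='in', u_to='mi') ~> -54787/6336000
;; 4. measurebox asunit(v='%0', u_from='F', u_to='C') ~> -202806787/11404800
;; 5. sums begin(x='85/9') ~> 85/9
;; 6. sums amplify(x='56') ~> 4760/9
;; 7. sums split(x='9/10') ~> 47600/81
;; 8. sums shrink(x='-39') ~> 50759/81
;; 9. sums reveal() ~> 50759/81
;; 10. measurebox asunit(v='-61', u_from='m', u_to='yd') ~> -76250/1143
;; 11. sums split(x='26/9') ~> 50759/234
;; 12. sums begin(x='64/9') ~> 64/9
;; 13. measurebox asunit(v='13', u_from='ft', u_to='in') ~> 156
;; 14. sums raiseby(x='-51') ~> -395/9


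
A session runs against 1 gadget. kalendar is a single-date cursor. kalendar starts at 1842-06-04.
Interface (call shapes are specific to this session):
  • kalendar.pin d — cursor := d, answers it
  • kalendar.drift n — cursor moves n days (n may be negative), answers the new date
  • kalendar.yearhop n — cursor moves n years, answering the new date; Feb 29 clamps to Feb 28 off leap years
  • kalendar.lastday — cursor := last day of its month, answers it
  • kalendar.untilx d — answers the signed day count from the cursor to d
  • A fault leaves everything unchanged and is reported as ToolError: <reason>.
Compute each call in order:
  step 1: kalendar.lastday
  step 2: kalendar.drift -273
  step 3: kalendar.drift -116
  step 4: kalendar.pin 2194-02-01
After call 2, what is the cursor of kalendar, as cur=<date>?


CALL kalendar.lastday[]
RET  1842-06-30
CALL kalendar.drift[n=-273]
RET  1841-09-30
CALL kalendar.drift[n=-116]
RET  1841-06-06
CALL kalendar.pin[d=2194-02-01]
RET  2194-02-01

Answer: cur=1841-09-30


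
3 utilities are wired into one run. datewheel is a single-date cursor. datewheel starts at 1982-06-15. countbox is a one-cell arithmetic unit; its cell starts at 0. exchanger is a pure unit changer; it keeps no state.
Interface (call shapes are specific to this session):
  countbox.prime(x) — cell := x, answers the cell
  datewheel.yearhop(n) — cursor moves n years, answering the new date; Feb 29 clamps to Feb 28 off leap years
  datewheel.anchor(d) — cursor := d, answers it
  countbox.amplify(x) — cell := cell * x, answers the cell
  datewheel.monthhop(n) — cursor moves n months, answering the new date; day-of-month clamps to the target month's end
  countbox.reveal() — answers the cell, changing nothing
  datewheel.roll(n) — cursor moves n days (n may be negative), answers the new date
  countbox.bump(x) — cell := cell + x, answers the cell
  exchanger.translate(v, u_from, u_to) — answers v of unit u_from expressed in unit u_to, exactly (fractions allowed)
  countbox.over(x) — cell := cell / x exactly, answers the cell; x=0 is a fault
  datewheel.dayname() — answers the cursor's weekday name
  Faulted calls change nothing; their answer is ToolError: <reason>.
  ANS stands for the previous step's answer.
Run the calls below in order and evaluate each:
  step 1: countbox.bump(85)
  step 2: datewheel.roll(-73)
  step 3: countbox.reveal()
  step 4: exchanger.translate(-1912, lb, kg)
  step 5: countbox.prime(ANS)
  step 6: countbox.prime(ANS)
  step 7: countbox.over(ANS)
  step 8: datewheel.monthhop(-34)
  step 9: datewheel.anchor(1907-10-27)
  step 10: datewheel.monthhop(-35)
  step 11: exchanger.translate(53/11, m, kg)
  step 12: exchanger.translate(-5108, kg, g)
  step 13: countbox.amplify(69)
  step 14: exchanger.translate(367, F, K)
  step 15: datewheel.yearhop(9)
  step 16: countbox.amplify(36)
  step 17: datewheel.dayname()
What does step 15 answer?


Invoking countbox.bump using x=85: 85.
I call datewheel.roll using n=-73, — result: 1982-04-03.
I use countbox.reveal(), and see 85.
I try exchanger.translate using v=-1912, u_from=lb, u_to=kg, and get -10840857643/12500000.
Using countbox.prime using x=ANS, and observe -10840857643/12500000.
Calling countbox.prime using x=ANS, yielding -10840857643/12500000.
I run countbox.over using x=ANS, and see 1.
Invoking datewheel.monthhop using n=-34, — result: 1979-06-03.
Calling datewheel.anchor using d=1907-10-27: 1907-10-27.
I invoke datewheel.monthhop using n=-35, and get 1904-11-27.
I run exchanger.translate using v=53/11, u_from=m, u_to=kg, which returns ToolError: incompatible units.
I try exchanger.translate using v=-5108, u_from=kg, u_to=g, and get -5108000.
Now I run countbox.amplify using x=69: 69.
Then exchanger.translate using v=367, u_from=F, u_to=K, and observe 82667/180.
Next I call datewheel.yearhop using n=9, which returns 1913-11-27.
Next I call countbox.amplify using x=36, — result: 2484.
Next I call datewheel.dayname, which returns Thursday.

Answer: 1913-11-27


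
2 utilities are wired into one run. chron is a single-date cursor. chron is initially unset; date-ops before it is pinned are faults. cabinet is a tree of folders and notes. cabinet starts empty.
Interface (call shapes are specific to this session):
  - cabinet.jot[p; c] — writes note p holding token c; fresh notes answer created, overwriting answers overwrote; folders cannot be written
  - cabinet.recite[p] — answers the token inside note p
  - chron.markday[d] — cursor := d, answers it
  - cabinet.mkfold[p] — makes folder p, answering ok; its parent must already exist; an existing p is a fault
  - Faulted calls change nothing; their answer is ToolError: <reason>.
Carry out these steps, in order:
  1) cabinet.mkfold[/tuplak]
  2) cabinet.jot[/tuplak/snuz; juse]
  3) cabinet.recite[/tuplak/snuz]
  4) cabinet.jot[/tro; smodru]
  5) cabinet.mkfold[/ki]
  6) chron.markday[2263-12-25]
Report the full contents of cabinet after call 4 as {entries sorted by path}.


Answer: {tro=smodru, tuplak/, tuplak/snuz=juse}

Derivation:
% cabinet.mkfold(p='/tuplak') -> ok
% cabinet.jot(p='/tuplak/snuz', c='juse') -> created
% cabinet.recite(p='/tuplak/snuz') -> juse
% cabinet.jot(p='/tro', c='smodru') -> created
% cabinet.mkfold(p='/ki') -> ok
% chron.markday(d='2263-12-25') -> 2263-12-25


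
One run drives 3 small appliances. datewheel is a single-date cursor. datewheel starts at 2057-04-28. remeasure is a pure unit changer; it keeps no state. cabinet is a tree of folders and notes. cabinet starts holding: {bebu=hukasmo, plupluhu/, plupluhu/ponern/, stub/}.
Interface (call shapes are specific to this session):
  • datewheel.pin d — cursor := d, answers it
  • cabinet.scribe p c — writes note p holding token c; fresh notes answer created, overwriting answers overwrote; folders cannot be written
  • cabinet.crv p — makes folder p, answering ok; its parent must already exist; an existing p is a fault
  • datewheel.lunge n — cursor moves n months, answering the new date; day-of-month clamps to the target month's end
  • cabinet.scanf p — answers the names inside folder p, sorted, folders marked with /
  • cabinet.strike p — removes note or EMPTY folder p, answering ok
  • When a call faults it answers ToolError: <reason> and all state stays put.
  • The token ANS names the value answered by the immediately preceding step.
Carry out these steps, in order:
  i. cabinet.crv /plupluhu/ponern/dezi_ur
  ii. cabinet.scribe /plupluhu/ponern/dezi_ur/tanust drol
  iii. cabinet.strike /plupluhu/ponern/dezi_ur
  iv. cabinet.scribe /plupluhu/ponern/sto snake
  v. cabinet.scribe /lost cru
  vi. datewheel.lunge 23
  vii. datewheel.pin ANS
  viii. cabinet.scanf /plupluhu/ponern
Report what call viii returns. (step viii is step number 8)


Answer: [dezi_ur/, sto]

Derivation:
>> cabinet.crv(p→/plupluhu/ponern/dezi_ur)
<< ok
>> cabinet.scribe(p→/plupluhu/ponern/dezi_ur/tanust, c→drol)
<< created
>> cabinet.strike(p→/plupluhu/ponern/dezi_ur)
<< ToolError: not empty
>> cabinet.scribe(p→/plupluhu/ponern/sto, c→snake)
<< created
>> cabinet.scribe(p→/lost, c→cru)
<< created
>> datewheel.lunge(n→23)
<< 2059-03-28
>> datewheel.pin(d→ANS)
<< 2059-03-28
>> cabinet.scanf(p→/plupluhu/ponern)
<< [dezi_ur/, sto]


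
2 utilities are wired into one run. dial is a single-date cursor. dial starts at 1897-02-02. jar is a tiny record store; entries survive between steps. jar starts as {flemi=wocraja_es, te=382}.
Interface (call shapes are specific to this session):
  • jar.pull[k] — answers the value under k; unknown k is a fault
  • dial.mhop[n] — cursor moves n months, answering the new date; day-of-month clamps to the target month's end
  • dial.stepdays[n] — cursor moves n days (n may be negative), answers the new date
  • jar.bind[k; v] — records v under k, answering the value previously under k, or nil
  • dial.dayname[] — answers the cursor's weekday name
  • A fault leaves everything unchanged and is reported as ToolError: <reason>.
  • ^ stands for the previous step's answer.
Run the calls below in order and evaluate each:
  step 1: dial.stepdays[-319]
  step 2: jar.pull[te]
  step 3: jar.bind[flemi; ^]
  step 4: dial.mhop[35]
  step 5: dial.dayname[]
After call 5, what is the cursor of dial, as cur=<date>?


Answer: cur=1899-02-20

Derivation:
>> dial.stepdays(-319)
<< 1896-03-20
>> jar.pull(te)
<< 382
>> jar.bind(flemi, ^)
<< wocraja_es
>> dial.mhop(35)
<< 1899-02-20
>> dial.dayname()
<< Monday


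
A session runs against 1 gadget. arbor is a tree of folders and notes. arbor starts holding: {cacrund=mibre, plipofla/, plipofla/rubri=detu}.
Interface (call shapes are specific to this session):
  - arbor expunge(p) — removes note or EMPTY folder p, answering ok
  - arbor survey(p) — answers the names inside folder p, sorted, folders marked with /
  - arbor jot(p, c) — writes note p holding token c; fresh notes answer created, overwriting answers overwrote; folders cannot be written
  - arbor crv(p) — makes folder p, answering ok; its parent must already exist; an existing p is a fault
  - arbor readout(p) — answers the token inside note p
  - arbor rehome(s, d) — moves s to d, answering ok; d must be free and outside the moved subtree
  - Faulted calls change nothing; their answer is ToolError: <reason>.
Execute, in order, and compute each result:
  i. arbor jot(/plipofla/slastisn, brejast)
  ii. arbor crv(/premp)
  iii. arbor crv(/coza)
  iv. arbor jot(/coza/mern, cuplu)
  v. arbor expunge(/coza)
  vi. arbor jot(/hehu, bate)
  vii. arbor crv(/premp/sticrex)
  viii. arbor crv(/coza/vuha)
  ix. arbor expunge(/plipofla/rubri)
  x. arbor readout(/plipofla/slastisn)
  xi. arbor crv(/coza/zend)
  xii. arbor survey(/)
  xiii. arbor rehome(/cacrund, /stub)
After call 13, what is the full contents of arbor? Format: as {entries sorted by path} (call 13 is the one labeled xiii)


Answer: {coza/, coza/mern=cuplu, coza/vuha/, coza/zend/, hehu=bate, plipofla/, plipofla/slastisn=brejast, premp/, premp/sticrex/, stub=mibre}

Derivation:
I use arbor jot(p: /plipofla/slastisn, c: brejast), and get created.
Then arbor crv(p: /premp): ok.
Next I call arbor crv(p: /coza), yielding ok.
Using arbor jot(p: /coza/mern, c: cuplu), and observe created.
Now I run arbor expunge(p: /coza), and get ToolError: not empty.
I invoke arbor jot(p: /hehu, c: bate), and see created.
Now I run arbor crv(p: /premp/sticrex), → ok.
I call arbor crv(p: /coza/vuha), which returns ok.
I use arbor expunge(p: /plipofla/rubri), and get ok.
I invoke arbor readout(p: /plipofla/slastisn), and observe brejast.
Calling arbor crv(p: /coza/zend): ok.
I try arbor survey(p: /), and get [cacrund, coza/, hehu, plipofla/, premp/].
I run arbor rehome(s: /cacrund, d: /stub), giving ok.


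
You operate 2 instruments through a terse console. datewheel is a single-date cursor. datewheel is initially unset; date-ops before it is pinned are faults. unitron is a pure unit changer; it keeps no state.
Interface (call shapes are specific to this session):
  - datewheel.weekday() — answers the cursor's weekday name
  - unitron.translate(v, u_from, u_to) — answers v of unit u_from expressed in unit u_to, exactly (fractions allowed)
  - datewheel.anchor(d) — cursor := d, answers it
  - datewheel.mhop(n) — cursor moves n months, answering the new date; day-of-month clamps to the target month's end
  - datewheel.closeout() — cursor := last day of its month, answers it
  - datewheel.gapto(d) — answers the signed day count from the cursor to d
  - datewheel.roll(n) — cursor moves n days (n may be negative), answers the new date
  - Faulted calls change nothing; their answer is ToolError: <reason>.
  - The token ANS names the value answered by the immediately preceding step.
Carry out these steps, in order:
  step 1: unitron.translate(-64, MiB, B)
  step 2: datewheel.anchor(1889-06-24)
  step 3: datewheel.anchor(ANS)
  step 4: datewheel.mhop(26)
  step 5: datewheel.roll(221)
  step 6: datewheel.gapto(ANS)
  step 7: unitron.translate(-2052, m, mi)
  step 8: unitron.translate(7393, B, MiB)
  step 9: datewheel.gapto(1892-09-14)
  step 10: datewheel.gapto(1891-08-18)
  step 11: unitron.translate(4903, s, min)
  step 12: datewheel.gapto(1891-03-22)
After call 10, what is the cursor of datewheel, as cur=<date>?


Act: translate[-64; MiB; B]
Obs: -67108864
Act: anchor[1889-06-24]
Obs: 1889-06-24
Act: anchor[ANS]
Obs: 1889-06-24
Act: mhop[26]
Obs: 1891-08-24
Act: roll[221]
Obs: 1892-04-01
Act: gapto[ANS]
Obs: 0
Act: translate[-2052; m; mi]
Obs: -7125/5588
Act: translate[7393; B; MiB]
Obs: 7393/1048576
Act: gapto[1892-09-14]
Obs: 166
Act: gapto[1891-08-18]
Obs: -227
Act: translate[4903; s; min]
Obs: 4903/60
Act: gapto[1891-03-22]
Obs: -376

Answer: cur=1892-04-01


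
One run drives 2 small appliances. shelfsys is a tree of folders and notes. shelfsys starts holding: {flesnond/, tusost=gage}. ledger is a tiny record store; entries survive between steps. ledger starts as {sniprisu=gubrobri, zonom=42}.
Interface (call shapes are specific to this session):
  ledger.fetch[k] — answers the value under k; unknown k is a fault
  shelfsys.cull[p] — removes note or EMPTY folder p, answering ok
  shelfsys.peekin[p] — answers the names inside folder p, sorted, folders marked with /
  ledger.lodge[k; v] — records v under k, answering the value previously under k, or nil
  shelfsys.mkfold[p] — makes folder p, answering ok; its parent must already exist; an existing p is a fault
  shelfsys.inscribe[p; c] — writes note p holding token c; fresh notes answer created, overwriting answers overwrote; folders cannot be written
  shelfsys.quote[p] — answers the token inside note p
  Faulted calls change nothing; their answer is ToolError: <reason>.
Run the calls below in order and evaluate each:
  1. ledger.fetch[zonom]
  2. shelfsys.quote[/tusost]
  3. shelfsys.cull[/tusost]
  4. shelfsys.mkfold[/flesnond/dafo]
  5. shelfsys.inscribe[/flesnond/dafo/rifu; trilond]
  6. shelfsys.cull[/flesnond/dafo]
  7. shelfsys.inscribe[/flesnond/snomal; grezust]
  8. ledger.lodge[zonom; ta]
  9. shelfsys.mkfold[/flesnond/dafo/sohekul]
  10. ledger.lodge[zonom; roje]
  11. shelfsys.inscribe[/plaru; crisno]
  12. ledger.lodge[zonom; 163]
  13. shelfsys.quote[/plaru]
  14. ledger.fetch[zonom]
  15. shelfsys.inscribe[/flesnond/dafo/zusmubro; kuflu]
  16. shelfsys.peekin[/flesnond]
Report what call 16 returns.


CALL fetch[k: zonom]
RET  42
CALL quote[p: /tusost]
RET  gage
CALL cull[p: /tusost]
RET  ok
CALL mkfold[p: /flesnond/dafo]
RET  ok
CALL inscribe[p: /flesnond/dafo/rifu; c: trilond]
RET  created
CALL cull[p: /flesnond/dafo]
RET  ToolError: not empty
CALL inscribe[p: /flesnond/snomal; c: grezust]
RET  created
CALL lodge[k: zonom; v: ta]
RET  42
CALL mkfold[p: /flesnond/dafo/sohekul]
RET  ok
CALL lodge[k: zonom; v: roje]
RET  ta
CALL inscribe[p: /plaru; c: crisno]
RET  created
CALL lodge[k: zonom; v: 163]
RET  roje
CALL quote[p: /plaru]
RET  crisno
CALL fetch[k: zonom]
RET  163
CALL inscribe[p: /flesnond/dafo/zusmubro; c: kuflu]
RET  created
CALL peekin[p: /flesnond]
RET  [dafo/, snomal]

Answer: [dafo/, snomal]


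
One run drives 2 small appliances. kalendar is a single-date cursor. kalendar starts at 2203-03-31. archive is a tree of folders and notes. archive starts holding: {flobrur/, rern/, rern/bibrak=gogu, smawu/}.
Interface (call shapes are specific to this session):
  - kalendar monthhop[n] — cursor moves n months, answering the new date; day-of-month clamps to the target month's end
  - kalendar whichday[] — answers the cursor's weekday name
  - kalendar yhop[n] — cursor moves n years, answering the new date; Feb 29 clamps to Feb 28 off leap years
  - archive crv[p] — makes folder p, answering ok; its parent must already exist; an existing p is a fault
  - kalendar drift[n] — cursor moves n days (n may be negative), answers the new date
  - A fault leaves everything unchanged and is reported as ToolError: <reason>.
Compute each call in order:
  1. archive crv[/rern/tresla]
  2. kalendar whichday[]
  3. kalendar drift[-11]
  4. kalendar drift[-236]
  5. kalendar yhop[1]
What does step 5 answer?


Now I run archive crv using p='/rern/tresla', → ok.
Then kalendar whichday(), and see Thursday.
I run kalendar drift using n='-11', yielding 2203-03-20.
I call kalendar drift using n='-236': 2202-07-27.
I try kalendar yhop using n='1', yielding 2203-07-27.

Answer: 2203-07-27
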